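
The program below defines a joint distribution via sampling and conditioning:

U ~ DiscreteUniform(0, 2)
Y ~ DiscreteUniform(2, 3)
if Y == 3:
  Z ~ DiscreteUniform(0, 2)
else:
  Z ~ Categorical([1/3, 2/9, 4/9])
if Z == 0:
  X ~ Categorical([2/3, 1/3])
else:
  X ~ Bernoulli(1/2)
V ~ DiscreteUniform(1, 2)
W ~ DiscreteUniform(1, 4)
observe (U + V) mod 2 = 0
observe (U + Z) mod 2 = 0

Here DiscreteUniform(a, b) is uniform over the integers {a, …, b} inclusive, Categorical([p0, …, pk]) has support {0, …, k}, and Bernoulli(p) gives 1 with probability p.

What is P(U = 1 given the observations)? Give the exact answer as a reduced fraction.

P(U = 1 | obs) = 5/31

Enumerate traces; 80 have nonzero weight after conditioning:
  (U=0, Y=2, Z=0, X=0, V=2, W=1) weight 1/216
  (U=0, Y=2, Z=0, X=0, V=2, W=2) weight 1/216
  (U=0, Y=2, Z=0, X=0, V=2, W=3) weight 1/216
  (U=0, Y=2, Z=0, X=0, V=2, W=4) weight 1/216
  (U=0, Y=2, Z=0, X=1, V=2, W=1) weight 1/432
  (U=0, Y=2, Z=0, X=1, V=2, W=2) weight 1/432
  (U=0, Y=2, Z=0, X=1, V=2, W=3) weight 1/432
  (U=0, Y=2, Z=0, X=1, V=2, W=4) weight 1/432
  (U=1, Y=2, Z=1, X=0, V=1, W=1) weight 1/432
  (U=2, Y=2, Z=0, X=0, V=2, W=1) weight 1/216
  … 70 more
Group by U:
  weight(U=0) = 13/108
  weight(U=1) = 5/108
  weight(U=2) = 13/108
Total weight = 13/108 + 5/108 + 13/108 = 31/108
P(U=0 | obs) = 13/108 / 31/108 = 13/31
P(U=1 | obs) = 5/108 / 31/108 = 5/31
P(U=2 | obs) = 13/108 / 31/108 = 13/31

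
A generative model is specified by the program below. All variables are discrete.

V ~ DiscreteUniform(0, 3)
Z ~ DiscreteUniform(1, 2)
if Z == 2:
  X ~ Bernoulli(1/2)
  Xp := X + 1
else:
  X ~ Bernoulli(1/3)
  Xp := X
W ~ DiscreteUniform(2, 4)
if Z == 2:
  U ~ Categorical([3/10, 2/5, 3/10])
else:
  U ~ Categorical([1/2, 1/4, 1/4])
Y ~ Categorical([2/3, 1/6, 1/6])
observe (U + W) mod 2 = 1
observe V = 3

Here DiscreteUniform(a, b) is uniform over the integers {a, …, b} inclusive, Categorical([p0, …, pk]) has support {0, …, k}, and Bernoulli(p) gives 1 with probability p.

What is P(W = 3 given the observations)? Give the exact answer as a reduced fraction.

P(W = 3 | obs) = 27/53

Enumerate traces; 48 have nonzero weight after conditioning:
  (V=3, Z=1, X=0, W=2, U=1, Y=0) weight 1/216
  (V=3, Z=1, X=0, W=2, U=1, Y=1) weight 1/864
  (V=3, Z=1, X=0, W=2, U=1, Y=2) weight 1/864
  (V=3, Z=1, X=0, W=3, U=0, Y=0) weight 1/108
  (V=3, Z=1, X=0, W=3, U=0, Y=1) weight 1/432
  (V=3, Z=1, X=0, W=3, U=0, Y=2) weight 1/432
  (V=3, Z=1, X=0, W=3, U=2, Y=0) weight 1/216
  (V=3, Z=1, X=0, W=3, U=2, Y=1) weight 1/864
  (V=3, Z=1, X=0, W=4, U=1, Y=0) weight 1/216
  … 39 more
Group by W:
  weight(W=2) = 13/480
  weight(W=3) = 9/160
  weight(W=4) = 13/480
Total weight = 13/480 + 9/160 + 13/480 = 53/480
P(W=2 | obs) = 13/480 / 53/480 = 13/53
P(W=3 | obs) = 9/160 / 53/480 = 27/53
P(W=4 | obs) = 13/480 / 53/480 = 13/53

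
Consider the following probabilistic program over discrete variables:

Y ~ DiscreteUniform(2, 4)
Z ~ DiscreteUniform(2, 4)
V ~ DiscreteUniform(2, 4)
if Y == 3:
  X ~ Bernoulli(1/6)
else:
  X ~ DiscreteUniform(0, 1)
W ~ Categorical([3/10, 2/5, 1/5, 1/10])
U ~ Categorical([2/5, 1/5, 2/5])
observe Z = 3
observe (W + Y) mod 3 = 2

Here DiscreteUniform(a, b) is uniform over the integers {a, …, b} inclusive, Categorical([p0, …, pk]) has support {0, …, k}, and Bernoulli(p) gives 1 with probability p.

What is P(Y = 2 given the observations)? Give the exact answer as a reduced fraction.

P(Y = 2 | obs) = 2/5

Enumerate traces; 72 have nonzero weight after conditioning:
  (Y=2, Z=3, V=2, X=0, W=0, U=0) weight 1/450
  (Y=2, Z=3, V=2, X=0, W=0, U=1) weight 1/900
  (Y=2, Z=3, V=2, X=0, W=0, U=2) weight 1/450
  (Y=2, Z=3, V=2, X=0, W=3, U=0) weight 1/1350
  (Y=2, Z=3, V=2, X=0, W=3, U=1) weight 1/2700
  (Y=2, Z=3, V=2, X=0, W=3, U=2) weight 1/1350
  (Y=2, Z=3, V=2, X=1, W=0, U=0) weight 1/450
  (Y=2, Z=3, V=2, X=1, W=0, U=1) weight 1/900
  (Y=3, Z=3, V=2, X=0, W=2, U=0) weight 1/405
  (Y=4, Z=3, V=2, X=0, W=1, U=0) weight 2/675
  … 62 more
Group by Y:
  weight(Y=2) = 2/45
  weight(Y=3) = 1/45
  weight(Y=4) = 2/45
Total weight = 2/45 + 1/45 + 2/45 = 1/9
P(Y=2 | obs) = 2/45 / 1/9 = 2/5
P(Y=3 | obs) = 1/45 / 1/9 = 1/5
P(Y=4 | obs) = 2/45 / 1/9 = 2/5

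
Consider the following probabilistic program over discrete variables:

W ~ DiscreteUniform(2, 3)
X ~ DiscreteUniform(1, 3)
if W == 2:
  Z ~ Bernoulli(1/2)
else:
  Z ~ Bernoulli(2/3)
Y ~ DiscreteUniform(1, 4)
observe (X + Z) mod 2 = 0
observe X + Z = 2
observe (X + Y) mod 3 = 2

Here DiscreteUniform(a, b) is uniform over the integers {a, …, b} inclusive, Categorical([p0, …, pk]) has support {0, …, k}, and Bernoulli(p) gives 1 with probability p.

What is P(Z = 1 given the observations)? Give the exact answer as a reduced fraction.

Enumerate traces; 6 have nonzero weight after conditioning:
  (W=2, X=1, Z=1, Y=1) weight 1/48
  (W=2, X=1, Z=1, Y=4) weight 1/48
  (W=2, X=2, Z=0, Y=3) weight 1/48
  (W=3, X=1, Z=1, Y=1) weight 1/36
  (W=3, X=1, Z=1, Y=4) weight 1/36
  (W=3, X=2, Z=0, Y=3) weight 1/72
Group by Z:
  weight(Z=0) = 5/144
  weight(Z=1) = 7/72
Total weight = 5/144 + 7/72 = 19/144
P(Z=0 | obs) = 5/144 / 19/144 = 5/19
P(Z=1 | obs) = 7/72 / 19/144 = 14/19

P(Z = 1 | obs) = 14/19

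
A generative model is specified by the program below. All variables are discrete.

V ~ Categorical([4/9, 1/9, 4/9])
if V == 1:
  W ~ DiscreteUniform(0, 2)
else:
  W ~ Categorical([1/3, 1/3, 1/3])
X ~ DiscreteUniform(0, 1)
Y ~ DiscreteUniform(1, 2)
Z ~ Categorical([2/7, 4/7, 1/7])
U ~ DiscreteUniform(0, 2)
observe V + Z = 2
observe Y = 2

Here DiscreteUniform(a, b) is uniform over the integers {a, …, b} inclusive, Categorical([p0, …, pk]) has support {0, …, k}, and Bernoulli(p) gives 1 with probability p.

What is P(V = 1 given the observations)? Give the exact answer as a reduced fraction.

P(V = 1 | obs) = 1/4

Enumerate traces; 54 have nonzero weight after conditioning:
  (V=0, W=0, X=0, Y=2, Z=2, U=0) weight 1/567
  (V=0, W=0, X=0, Y=2, Z=2, U=1) weight 1/567
  (V=0, W=0, X=0, Y=2, Z=2, U=2) weight 1/567
  (V=0, W=0, X=1, Y=2, Z=2, U=0) weight 1/567
  (V=0, W=0, X=1, Y=2, Z=2, U=1) weight 1/567
  (V=0, W=0, X=1, Y=2, Z=2, U=2) weight 1/567
  (V=0, W=1, X=0, Y=2, Z=2, U=0) weight 1/567
  (V=0, W=1, X=0, Y=2, Z=2, U=1) weight 1/567
  (V=1, W=0, X=0, Y=2, Z=1, U=0) weight 1/567
  (V=2, W=0, X=0, Y=2, Z=0, U=0) weight 2/567
  … 44 more
Group by V:
  weight(V=0) = 2/63
  weight(V=1) = 2/63
  weight(V=2) = 4/63
Total weight = 2/63 + 2/63 + 4/63 = 8/63
P(V=0 | obs) = 2/63 / 8/63 = 1/4
P(V=1 | obs) = 2/63 / 8/63 = 1/4
P(V=2 | obs) = 4/63 / 8/63 = 1/2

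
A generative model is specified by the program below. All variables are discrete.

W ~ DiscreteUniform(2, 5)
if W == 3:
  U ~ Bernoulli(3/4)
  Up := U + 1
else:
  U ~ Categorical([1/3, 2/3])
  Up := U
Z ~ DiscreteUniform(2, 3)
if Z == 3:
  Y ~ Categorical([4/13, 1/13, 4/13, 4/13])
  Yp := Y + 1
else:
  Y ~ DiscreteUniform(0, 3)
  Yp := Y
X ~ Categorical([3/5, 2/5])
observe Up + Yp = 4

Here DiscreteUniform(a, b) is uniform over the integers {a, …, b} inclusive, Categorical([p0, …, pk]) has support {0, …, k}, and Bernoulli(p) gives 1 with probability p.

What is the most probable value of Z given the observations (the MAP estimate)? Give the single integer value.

Enumerate traces; 26 have nonzero weight after conditioning:
  (W=2, U=0, Z=3, Y=3, X=0) weight 1/130
  (W=2, U=0, Z=3, Y=3, X=1) weight 1/195
  (W=2, U=1, Z=2, Y=3, X=0) weight 1/80
  (W=2, U=1, Z=2, Y=3, X=1) weight 1/120
  (W=2, U=1, Z=3, Y=2, X=0) weight 1/65
  (W=2, U=1, Z=3, Y=2, X=1) weight 2/195
  (W=3, U=0, Z=2, Y=3, X=0) weight 3/640
  (W=3, U=0, Z=2, Y=3, X=1) weight 1/320
  … 18 more
Group by Z:
  weight(Z=2) = 3/32
  weight(Z=3) = 55/416
Total weight = 3/32 + 55/416 = 47/208
P(Z=2 | obs) = 3/32 / 47/208 = 39/94
P(Z=3 | obs) = 55/416 / 47/208 = 55/94
argmax = 3

argmax_v P(Z = v | obs) = 3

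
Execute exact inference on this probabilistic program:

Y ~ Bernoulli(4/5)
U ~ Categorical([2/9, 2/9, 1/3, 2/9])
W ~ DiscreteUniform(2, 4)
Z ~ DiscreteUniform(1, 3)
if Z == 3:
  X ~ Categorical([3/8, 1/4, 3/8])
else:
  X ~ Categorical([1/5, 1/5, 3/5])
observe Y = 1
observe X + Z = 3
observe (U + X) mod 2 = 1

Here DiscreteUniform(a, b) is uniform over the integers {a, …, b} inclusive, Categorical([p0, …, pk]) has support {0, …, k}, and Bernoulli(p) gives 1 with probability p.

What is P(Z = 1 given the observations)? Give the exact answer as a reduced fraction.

P(Z = 1 | obs) = 24/49

Enumerate traces; 18 have nonzero weight after conditioning:
  (Y=1, U=0, W=2, Z=2, X=1) weight 8/2025
  (Y=1, U=0, W=3, Z=2, X=1) weight 8/2025
  (Y=1, U=0, W=4, Z=2, X=1) weight 8/2025
  (Y=1, U=1, W=2, Z=1, X=2) weight 8/675
  (Y=1, U=1, W=2, Z=3, X=0) weight 1/135
  (Y=1, U=1, W=3, Z=1, X=2) weight 8/675
  (Y=1, U=1, W=3, Z=3, X=0) weight 1/135
  (Y=1, U=1, W=4, Z=1, X=2) weight 8/675
  … 10 more
Group by Z:
  weight(Z=1) = 16/225
  weight(Z=2) = 4/135
  weight(Z=3) = 2/45
Total weight = 16/225 + 4/135 + 2/45 = 98/675
P(Z=1 | obs) = 16/225 / 98/675 = 24/49
P(Z=2 | obs) = 4/135 / 98/675 = 10/49
P(Z=3 | obs) = 2/45 / 98/675 = 15/49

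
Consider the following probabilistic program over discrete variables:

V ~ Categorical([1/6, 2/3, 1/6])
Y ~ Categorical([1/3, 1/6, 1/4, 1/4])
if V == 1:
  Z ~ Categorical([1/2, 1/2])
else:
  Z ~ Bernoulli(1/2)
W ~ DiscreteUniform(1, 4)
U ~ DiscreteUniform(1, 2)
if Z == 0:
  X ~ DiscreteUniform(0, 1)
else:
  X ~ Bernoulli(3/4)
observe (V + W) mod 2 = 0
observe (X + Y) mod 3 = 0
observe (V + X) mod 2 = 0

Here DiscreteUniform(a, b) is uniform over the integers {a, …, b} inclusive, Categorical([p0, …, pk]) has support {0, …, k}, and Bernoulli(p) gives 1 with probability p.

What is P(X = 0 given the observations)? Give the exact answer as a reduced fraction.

P(X = 0 | obs) = 7/17

Enumerate traces; 40 have nonzero weight after conditioning:
  (V=0, Y=0, Z=0, W=2, U=1, X=0) weight 1/576
  (V=0, Y=0, Z=0, W=2, U=2, X=0) weight 1/576
  (V=0, Y=0, Z=0, W=4, U=1, X=0) weight 1/576
  (V=0, Y=0, Z=0, W=4, U=2, X=0) weight 1/576
  (V=0, Y=0, Z=1, W=2, U=1, X=0) weight 1/1152
  (V=0, Y=0, Z=1, W=2, U=2, X=0) weight 1/1152
  (V=0, Y=0, Z=1, W=4, U=1, X=0) weight 1/1152
  (V=0, Y=0, Z=1, W=4, U=2, X=0) weight 1/1152
  (V=1, Y=2, Z=0, W=1, U=1, X=1) weight 1/192
  … 31 more
Group by X:
  weight(X=0) = 7/192
  weight(X=1) = 5/96
Total weight = 7/192 + 5/96 = 17/192
P(X=0 | obs) = 7/192 / 17/192 = 7/17
P(X=1 | obs) = 5/96 / 17/192 = 10/17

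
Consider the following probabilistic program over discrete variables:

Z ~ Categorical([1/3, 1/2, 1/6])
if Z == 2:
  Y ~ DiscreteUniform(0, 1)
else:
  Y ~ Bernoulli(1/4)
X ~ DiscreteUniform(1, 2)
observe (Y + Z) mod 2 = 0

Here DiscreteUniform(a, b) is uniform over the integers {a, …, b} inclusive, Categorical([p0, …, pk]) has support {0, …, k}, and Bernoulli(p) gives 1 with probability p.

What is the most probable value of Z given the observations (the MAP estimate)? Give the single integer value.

Enumerate traces; 6 have nonzero weight after conditioning:
  (Z=0, Y=0, X=1) weight 1/8
  (Z=0, Y=0, X=2) weight 1/8
  (Z=1, Y=1, X=1) weight 1/16
  (Z=1, Y=1, X=2) weight 1/16
  (Z=2, Y=0, X=1) weight 1/24
  (Z=2, Y=0, X=2) weight 1/24
Group by Z:
  weight(Z=0) = 1/4
  weight(Z=1) = 1/8
  weight(Z=2) = 1/12
Total weight = 1/4 + 1/8 + 1/12 = 11/24
P(Z=0 | obs) = 1/4 / 11/24 = 6/11
P(Z=1 | obs) = 1/8 / 11/24 = 3/11
P(Z=2 | obs) = 1/12 / 11/24 = 2/11
argmax = 0

argmax_v P(Z = v | obs) = 0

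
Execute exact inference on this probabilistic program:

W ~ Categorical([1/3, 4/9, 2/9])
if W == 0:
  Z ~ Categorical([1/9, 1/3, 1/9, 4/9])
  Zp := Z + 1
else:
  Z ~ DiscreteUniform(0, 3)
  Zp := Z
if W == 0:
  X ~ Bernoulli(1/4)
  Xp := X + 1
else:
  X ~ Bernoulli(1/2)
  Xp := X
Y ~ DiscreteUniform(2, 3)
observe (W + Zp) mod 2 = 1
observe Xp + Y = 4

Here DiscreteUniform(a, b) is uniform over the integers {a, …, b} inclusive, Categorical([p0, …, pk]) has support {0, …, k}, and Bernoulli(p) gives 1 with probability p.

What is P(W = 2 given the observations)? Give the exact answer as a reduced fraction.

P(W = 2 | obs) = 3/13

Enumerate traces; 8 have nonzero weight after conditioning:
  (W=0, Z=0, X=0, Y=3) weight 1/72
  (W=0, Z=0, X=1, Y=2) weight 1/216
  (W=0, Z=2, X=0, Y=3) weight 1/72
  (W=0, Z=2, X=1, Y=2) weight 1/216
  (W=1, Z=0, X=1, Y=3) weight 1/36
  (W=1, Z=2, X=1, Y=3) weight 1/36
  (W=2, Z=1, X=1, Y=3) weight 1/72
  (W=2, Z=3, X=1, Y=3) weight 1/72
Group by W:
  weight(W=0) = 1/27
  weight(W=1) = 1/18
  weight(W=2) = 1/36
Total weight = 1/27 + 1/18 + 1/36 = 13/108
P(W=0 | obs) = 1/27 / 13/108 = 4/13
P(W=1 | obs) = 1/18 / 13/108 = 6/13
P(W=2 | obs) = 1/36 / 13/108 = 3/13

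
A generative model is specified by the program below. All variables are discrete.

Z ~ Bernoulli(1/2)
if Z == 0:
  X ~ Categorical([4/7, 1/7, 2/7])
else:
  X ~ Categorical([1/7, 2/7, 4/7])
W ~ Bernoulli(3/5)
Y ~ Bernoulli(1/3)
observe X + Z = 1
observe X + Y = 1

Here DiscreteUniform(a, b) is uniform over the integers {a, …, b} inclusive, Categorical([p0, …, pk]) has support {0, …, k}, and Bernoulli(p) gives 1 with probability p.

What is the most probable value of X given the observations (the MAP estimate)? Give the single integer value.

Enumerate traces; 4 have nonzero weight after conditioning:
  (Z=0, X=1, W=0, Y=0) weight 2/105
  (Z=0, X=1, W=1, Y=0) weight 1/35
  (Z=1, X=0, W=0, Y=1) weight 1/105
  (Z=1, X=0, W=1, Y=1) weight 1/70
Group by X:
  weight(X=0) = 1/42
  weight(X=1) = 1/21
Total weight = 1/42 + 1/21 = 1/14
P(X=0 | obs) = 1/42 / 1/14 = 1/3
P(X=1 | obs) = 1/21 / 1/14 = 2/3
argmax = 1

argmax_v P(X = v | obs) = 1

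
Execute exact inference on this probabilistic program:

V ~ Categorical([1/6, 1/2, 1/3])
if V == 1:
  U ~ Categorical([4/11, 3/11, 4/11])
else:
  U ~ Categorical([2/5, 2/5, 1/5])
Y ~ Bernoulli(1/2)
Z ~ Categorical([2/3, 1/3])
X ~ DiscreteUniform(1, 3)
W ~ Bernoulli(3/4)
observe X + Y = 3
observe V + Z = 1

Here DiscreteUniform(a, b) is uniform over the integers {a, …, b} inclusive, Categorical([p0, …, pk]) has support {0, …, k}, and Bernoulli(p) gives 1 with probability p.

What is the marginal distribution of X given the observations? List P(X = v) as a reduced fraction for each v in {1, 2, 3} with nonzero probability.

P(X=2) = 1/2, P(X=3) = 1/2

Enumerate traces; 24 have nonzero weight after conditioning:
  (V=0, U=0, Y=0, Z=1, X=3, W=0) weight 1/1080
  (V=0, U=0, Y=0, Z=1, X=3, W=1) weight 1/360
  (V=0, U=0, Y=1, Z=1, X=2, W=0) weight 1/1080
  (V=0, U=0, Y=1, Z=1, X=2, W=1) weight 1/360
  (V=0, U=1, Y=0, Z=1, X=3, W=0) weight 1/1080
  (V=0, U=1, Y=0, Z=1, X=3, W=1) weight 1/360
  (V=0, U=1, Y=1, Z=1, X=2, W=0) weight 1/1080
  (V=0, U=1, Y=1, Z=1, X=2, W=1) weight 1/360
  … 16 more
Group by X:
  weight(X=2) = 7/108
  weight(X=3) = 7/108
Total weight = 7/108 + 7/108 = 7/54
P(X=2 | obs) = 7/108 / 7/54 = 1/2
P(X=3 | obs) = 7/108 / 7/54 = 1/2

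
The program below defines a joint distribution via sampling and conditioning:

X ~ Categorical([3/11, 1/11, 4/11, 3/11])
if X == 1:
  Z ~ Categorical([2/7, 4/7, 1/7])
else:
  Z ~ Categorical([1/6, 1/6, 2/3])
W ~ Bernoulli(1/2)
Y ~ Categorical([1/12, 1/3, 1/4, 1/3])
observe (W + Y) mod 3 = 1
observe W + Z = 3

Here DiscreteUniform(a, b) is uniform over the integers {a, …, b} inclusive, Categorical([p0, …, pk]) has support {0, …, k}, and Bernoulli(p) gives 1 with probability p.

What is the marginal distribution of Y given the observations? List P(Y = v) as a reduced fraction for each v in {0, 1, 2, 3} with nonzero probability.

P(Y=0) = 1/5, P(Y=3) = 4/5

Enumerate traces; 8 have nonzero weight after conditioning:
  (X=0, Z=2, W=1, Y=0) weight 1/132
  (X=0, Z=2, W=1, Y=3) weight 1/33
  (X=1, Z=2, W=1, Y=0) weight 1/1848
  (X=1, Z=2, W=1, Y=3) weight 1/462
  (X=2, Z=2, W=1, Y=0) weight 1/99
  (X=2, Z=2, W=1, Y=3) weight 4/99
  (X=3, Z=2, W=1, Y=0) weight 1/132
  (X=3, Z=2, W=1, Y=3) weight 1/33
Group by Y:
  weight(Y=0) = 13/504
  weight(Y=3) = 13/126
Total weight = 13/504 + 13/126 = 65/504
P(Y=0 | obs) = 13/504 / 65/504 = 1/5
P(Y=3 | obs) = 13/126 / 65/504 = 4/5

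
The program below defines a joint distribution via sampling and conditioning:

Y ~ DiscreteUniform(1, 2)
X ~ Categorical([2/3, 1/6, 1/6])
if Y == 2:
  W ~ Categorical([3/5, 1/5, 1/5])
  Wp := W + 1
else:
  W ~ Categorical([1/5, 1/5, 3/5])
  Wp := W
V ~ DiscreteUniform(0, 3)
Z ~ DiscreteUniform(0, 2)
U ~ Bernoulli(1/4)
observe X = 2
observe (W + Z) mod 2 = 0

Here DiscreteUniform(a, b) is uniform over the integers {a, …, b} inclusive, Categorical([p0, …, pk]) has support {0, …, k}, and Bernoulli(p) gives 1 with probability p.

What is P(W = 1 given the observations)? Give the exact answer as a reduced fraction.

P(W = 1 | obs) = 1/9

Enumerate traces; 80 have nonzero weight after conditioning:
  (Y=1, X=2, W=0, V=0, Z=0, U=0) weight 1/960
  (Y=1, X=2, W=0, V=0, Z=0, U=1) weight 1/2880
  (Y=1, X=2, W=0, V=0, Z=2, U=0) weight 1/960
  (Y=1, X=2, W=0, V=0, Z=2, U=1) weight 1/2880
  (Y=1, X=2, W=0, V=1, Z=0, U=0) weight 1/960
  (Y=1, X=2, W=0, V=1, Z=0, U=1) weight 1/2880
  (Y=1, X=2, W=0, V=1, Z=2, U=0) weight 1/960
  (Y=1, X=2, W=0, V=1, Z=2, U=1) weight 1/2880
  (Y=1, X=2, W=1, V=0, Z=1, U=0) weight 1/960
  (Y=1, X=2, W=2, V=0, Z=0, U=0) weight 1/320
  … 70 more
Group by W:
  weight(W=0) = 2/45
  weight(W=1) = 1/90
  weight(W=2) = 2/45
Total weight = 2/45 + 1/90 + 2/45 = 1/10
P(W=0 | obs) = 2/45 / 1/10 = 4/9
P(W=1 | obs) = 1/90 / 1/10 = 1/9
P(W=2 | obs) = 2/45 / 1/10 = 4/9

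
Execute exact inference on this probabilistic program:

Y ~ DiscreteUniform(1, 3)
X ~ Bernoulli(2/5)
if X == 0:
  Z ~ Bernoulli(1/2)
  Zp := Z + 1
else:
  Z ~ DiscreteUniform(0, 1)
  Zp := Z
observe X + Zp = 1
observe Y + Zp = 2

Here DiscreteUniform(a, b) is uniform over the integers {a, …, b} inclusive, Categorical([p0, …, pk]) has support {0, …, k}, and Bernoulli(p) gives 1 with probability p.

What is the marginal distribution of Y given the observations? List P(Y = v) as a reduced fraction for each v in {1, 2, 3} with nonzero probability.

P(Y=1) = 3/5, P(Y=2) = 2/5

Enumerate traces; 2 have nonzero weight after conditioning:
  (Y=1, X=0, Z=0) weight 1/10
  (Y=2, X=1, Z=0) weight 1/15
Group by Y:
  weight(Y=1) = 1/10
  weight(Y=2) = 1/15
Total weight = 1/10 + 1/15 = 1/6
P(Y=1 | obs) = 1/10 / 1/6 = 3/5
P(Y=2 | obs) = 1/15 / 1/6 = 2/5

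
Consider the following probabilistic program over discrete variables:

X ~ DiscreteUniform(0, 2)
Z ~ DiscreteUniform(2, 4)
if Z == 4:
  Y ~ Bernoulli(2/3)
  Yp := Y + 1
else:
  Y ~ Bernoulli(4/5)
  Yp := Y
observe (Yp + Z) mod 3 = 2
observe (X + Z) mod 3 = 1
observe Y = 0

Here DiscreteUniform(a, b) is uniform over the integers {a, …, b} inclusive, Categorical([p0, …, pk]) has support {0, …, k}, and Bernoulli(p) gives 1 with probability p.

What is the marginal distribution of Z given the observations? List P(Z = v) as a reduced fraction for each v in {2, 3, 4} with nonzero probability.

Enumerate traces; 2 have nonzero weight after conditioning:
  (X=0, Z=4, Y=0) weight 1/27
  (X=2, Z=2, Y=0) weight 1/45
Group by Z:
  weight(Z=2) = 1/45
  weight(Z=4) = 1/27
Total weight = 1/45 + 1/27 = 8/135
P(Z=2 | obs) = 1/45 / 8/135 = 3/8
P(Z=4 | obs) = 1/27 / 8/135 = 5/8

P(Z=2) = 3/8, P(Z=4) = 5/8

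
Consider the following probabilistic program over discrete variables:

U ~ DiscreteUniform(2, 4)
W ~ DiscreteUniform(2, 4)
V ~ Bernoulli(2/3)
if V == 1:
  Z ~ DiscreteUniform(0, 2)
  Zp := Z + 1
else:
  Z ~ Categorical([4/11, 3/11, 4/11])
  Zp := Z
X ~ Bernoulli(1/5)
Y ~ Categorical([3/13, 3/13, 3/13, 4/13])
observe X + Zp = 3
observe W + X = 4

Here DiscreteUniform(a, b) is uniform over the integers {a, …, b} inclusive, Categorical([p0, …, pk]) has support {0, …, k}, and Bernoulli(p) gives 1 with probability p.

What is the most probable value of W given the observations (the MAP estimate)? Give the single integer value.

argmax_v P(W = v | obs) = 4

Enumerate traces; 36 have nonzero weight after conditioning:
  (U=2, W=3, V=0, Z=2, X=1, Y=0) weight 4/6435
  (U=2, W=3, V=0, Z=2, X=1, Y=1) weight 4/6435
  (U=2, W=3, V=0, Z=2, X=1, Y=2) weight 4/6435
  (U=2, W=3, V=0, Z=2, X=1, Y=3) weight 16/19305
  (U=2, W=3, V=1, Z=1, X=1, Y=0) weight 2/1755
  (U=2, W=3, V=1, Z=1, X=1, Y=1) weight 2/1755
  (U=2, W=3, V=1, Z=1, X=1, Y=2) weight 2/1755
  (U=2, W=3, V=1, Z=1, X=1, Y=3) weight 8/5265
  (U=2, W=4, V=1, Z=2, X=0, Y=0) weight 8/1755
  … 27 more
Group by W:
  weight(W=3) = 34/1485
  weight(W=4) = 8/135
Total weight = 34/1485 + 8/135 = 122/1485
P(W=3 | obs) = 34/1485 / 122/1485 = 17/61
P(W=4 | obs) = 8/135 / 122/1485 = 44/61
argmax = 4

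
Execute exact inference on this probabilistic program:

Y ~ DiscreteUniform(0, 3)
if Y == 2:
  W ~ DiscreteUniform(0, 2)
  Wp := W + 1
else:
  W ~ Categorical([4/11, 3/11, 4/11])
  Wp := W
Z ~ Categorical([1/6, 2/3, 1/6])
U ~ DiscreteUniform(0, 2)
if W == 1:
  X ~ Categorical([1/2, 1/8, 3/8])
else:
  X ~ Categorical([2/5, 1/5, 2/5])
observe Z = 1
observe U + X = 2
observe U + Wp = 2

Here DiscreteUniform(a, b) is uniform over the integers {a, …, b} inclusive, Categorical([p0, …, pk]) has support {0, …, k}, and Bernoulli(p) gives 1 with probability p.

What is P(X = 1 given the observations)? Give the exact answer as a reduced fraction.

Enumerate traces; 11 have nonzero weight after conditioning:
  (Y=0, W=0, Z=1, U=2, X=0) weight 4/495
  (Y=0, W=1, Z=1, U=1, X=1) weight 1/528
  (Y=0, W=2, Z=1, U=0, X=2) weight 4/495
  (Y=1, W=0, Z=1, U=2, X=0) weight 4/495
  (Y=1, W=1, Z=1, U=1, X=1) weight 1/528
  (Y=1, W=2, Z=1, U=0, X=2) weight 4/495
  (Y=2, W=0, Z=1, U=1, X=1) weight 1/270
  (Y=2, W=1, Z=1, U=0, X=2) weight 1/144
  … 3 more
Group by X:
  weight(X=0) = 4/165
  weight(X=1) = 223/23760
  weight(X=2) = 247/7920
Total weight = 4/165 + 223/23760 + 247/7920 = 7/108
P(X=0 | obs) = 4/165 / 7/108 = 144/385
P(X=1 | obs) = 223/23760 / 7/108 = 223/1540
P(X=2 | obs) = 247/7920 / 7/108 = 741/1540

P(X = 1 | obs) = 223/1540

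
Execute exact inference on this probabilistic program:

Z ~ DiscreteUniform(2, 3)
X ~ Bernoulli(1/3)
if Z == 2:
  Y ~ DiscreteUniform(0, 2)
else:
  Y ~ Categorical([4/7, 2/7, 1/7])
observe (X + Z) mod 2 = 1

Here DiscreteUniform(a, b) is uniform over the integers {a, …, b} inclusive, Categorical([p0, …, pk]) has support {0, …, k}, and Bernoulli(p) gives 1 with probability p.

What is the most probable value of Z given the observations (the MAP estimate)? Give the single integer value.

Enumerate traces; 6 have nonzero weight after conditioning:
  (Z=2, X=1, Y=0) weight 1/18
  (Z=2, X=1, Y=1) weight 1/18
  (Z=2, X=1, Y=2) weight 1/18
  (Z=3, X=0, Y=0) weight 4/21
  (Z=3, X=0, Y=1) weight 2/21
  (Z=3, X=0, Y=2) weight 1/21
Group by Z:
  weight(Z=2) = 1/6
  weight(Z=3) = 1/3
Total weight = 1/6 + 1/3 = 1/2
P(Z=2 | obs) = 1/6 / 1/2 = 1/3
P(Z=3 | obs) = 1/3 / 1/2 = 2/3
argmax = 3

argmax_v P(Z = v | obs) = 3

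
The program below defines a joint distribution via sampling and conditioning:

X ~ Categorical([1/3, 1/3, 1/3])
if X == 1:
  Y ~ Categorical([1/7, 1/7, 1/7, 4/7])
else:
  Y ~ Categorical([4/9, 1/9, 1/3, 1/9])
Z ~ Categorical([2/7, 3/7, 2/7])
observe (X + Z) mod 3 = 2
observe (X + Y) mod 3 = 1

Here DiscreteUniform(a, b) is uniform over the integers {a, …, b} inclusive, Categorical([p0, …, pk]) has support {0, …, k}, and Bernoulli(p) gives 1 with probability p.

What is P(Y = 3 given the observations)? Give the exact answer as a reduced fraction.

P(Y = 3 | obs) = 108/191

Enumerate traces; 4 have nonzero weight after conditioning:
  (X=0, Y=1, Z=2) weight 2/189
  (X=1, Y=0, Z=1) weight 1/49
  (X=1, Y=3, Z=1) weight 4/49
  (X=2, Y=2, Z=0) weight 2/63
Group by Y:
  weight(Y=0) = 1/49
  weight(Y=1) = 2/189
  weight(Y=2) = 2/63
  weight(Y=3) = 4/49
Total weight = 1/49 + 2/189 + 2/63 + 4/49 = 191/1323
P(Y=0 | obs) = 1/49 / 191/1323 = 27/191
P(Y=1 | obs) = 2/189 / 191/1323 = 14/191
P(Y=2 | obs) = 2/63 / 191/1323 = 42/191
P(Y=3 | obs) = 4/49 / 191/1323 = 108/191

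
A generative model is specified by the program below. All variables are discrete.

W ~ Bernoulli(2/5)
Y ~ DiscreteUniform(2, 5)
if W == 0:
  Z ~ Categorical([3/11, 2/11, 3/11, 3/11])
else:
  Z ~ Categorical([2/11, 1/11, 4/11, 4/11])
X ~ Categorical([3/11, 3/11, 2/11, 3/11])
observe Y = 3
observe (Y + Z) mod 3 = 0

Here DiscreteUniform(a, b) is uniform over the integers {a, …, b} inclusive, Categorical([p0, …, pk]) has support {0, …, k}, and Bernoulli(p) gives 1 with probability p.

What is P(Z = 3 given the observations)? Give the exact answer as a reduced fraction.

Enumerate traces; 16 have nonzero weight after conditioning:
  (W=0, Y=3, Z=0, X=0) weight 27/2420
  (W=0, Y=3, Z=0, X=1) weight 27/2420
  (W=0, Y=3, Z=0, X=2) weight 9/1210
  (W=0, Y=3, Z=0, X=3) weight 27/2420
  (W=0, Y=3, Z=3, X=0) weight 27/2420
  (W=0, Y=3, Z=3, X=1) weight 27/2420
  (W=0, Y=3, Z=3, X=2) weight 9/1210
  (W=0, Y=3, Z=3, X=3) weight 27/2420
  … 8 more
Group by Z:
  weight(Z=0) = 13/220
  weight(Z=3) = 17/220
Total weight = 13/220 + 17/220 = 3/22
P(Z=0 | obs) = 13/220 / 3/22 = 13/30
P(Z=3 | obs) = 17/220 / 3/22 = 17/30

P(Z = 3 | obs) = 17/30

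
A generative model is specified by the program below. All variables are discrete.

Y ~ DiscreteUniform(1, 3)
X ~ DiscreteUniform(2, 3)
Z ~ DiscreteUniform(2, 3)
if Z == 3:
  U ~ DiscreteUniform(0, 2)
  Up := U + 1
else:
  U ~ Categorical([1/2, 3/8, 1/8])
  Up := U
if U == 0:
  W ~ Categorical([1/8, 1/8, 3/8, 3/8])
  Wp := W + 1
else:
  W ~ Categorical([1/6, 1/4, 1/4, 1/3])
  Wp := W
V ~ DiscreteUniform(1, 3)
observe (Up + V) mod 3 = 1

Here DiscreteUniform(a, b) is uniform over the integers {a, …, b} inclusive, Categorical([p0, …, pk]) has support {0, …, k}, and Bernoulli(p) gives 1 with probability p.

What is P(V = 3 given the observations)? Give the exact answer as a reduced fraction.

P(V = 3 | obs) = 17/48

Enumerate traces; 144 have nonzero weight after conditioning:
  (Y=1, X=2, Z=2, U=0, W=0, V=1) weight 1/576
  (Y=1, X=2, Z=2, U=0, W=1, V=1) weight 1/576
  (Y=1, X=2, Z=2, U=0, W=2, V=1) weight 1/192
  (Y=1, X=2, Z=2, U=0, W=3, V=1) weight 1/192
  (Y=1, X=2, Z=2, U=1, W=0, V=3) weight 1/576
  (Y=1, X=2, Z=2, U=1, W=1, V=3) weight 1/384
  (Y=1, X=2, Z=2, U=1, W=2, V=3) weight 1/384
  (Y=1, X=2, Z=2, U=1, W=3, V=3) weight 1/288
  (Y=1, X=2, Z=2, U=2, W=0, V=2) weight 1/1728
  … 135 more
Group by V:
  weight(V=1) = 5/36
  weight(V=2) = 11/144
  weight(V=3) = 17/144
Total weight = 5/36 + 11/144 + 17/144 = 1/3
P(V=1 | obs) = 5/36 / 1/3 = 5/12
P(V=2 | obs) = 11/144 / 1/3 = 11/48
P(V=3 | obs) = 17/144 / 1/3 = 17/48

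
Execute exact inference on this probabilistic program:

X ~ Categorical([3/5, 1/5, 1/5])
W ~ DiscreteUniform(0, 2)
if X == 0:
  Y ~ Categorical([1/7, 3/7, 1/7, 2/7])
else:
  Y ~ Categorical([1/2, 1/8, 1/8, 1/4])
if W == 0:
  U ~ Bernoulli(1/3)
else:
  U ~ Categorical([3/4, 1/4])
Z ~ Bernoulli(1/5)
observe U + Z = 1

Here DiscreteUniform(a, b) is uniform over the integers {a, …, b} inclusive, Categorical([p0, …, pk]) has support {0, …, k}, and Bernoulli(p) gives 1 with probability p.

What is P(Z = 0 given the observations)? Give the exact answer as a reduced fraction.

P(Z = 0 | obs) = 20/33

Enumerate traces; 72 have nonzero weight after conditioning:
  (X=0, W=0, Y=0, U=0, Z=1) weight 2/525
  (X=0, W=0, Y=0, U=1, Z=0) weight 4/525
  (X=0, W=0, Y=1, U=0, Z=1) weight 2/175
  (X=0, W=0, Y=1, U=1, Z=0) weight 4/175
  (X=0, W=0, Y=2, U=0, Z=1) weight 2/525
  (X=0, W=0, Y=2, U=1, Z=0) weight 4/525
  (X=0, W=0, Y=3, U=0, Z=1) weight 4/525
  (X=0, W=0, Y=3, U=1, Z=0) weight 8/525
  … 64 more
Group by Z:
  weight(Z=0) = 2/9
  weight(Z=1) = 13/90
Total weight = 2/9 + 13/90 = 11/30
P(Z=0 | obs) = 2/9 / 11/30 = 20/33
P(Z=1 | obs) = 13/90 / 11/30 = 13/33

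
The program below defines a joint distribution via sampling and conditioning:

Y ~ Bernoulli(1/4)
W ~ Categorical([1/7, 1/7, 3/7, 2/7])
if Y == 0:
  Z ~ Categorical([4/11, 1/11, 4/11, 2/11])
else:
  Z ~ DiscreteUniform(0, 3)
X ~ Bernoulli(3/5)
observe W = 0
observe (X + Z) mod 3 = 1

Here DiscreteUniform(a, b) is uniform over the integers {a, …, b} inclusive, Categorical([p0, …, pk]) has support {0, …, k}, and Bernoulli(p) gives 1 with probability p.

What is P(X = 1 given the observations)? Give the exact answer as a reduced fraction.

P(X = 1 | obs) = 141/164

Enumerate traces; 6 have nonzero weight after conditioning:
  (Y=0, W=0, Z=0, X=1) weight 9/385
  (Y=0, W=0, Z=1, X=0) weight 3/770
  (Y=0, W=0, Z=3, X=1) weight 9/770
  (Y=1, W=0, Z=0, X=1) weight 3/560
  (Y=1, W=0, Z=1, X=0) weight 1/280
  (Y=1, W=0, Z=3, X=1) weight 3/560
Group by X:
  weight(X=0) = 23/3080
  weight(X=1) = 141/3080
Total weight = 23/3080 + 141/3080 = 41/770
P(X=0 | obs) = 23/3080 / 41/770 = 23/164
P(X=1 | obs) = 141/3080 / 41/770 = 141/164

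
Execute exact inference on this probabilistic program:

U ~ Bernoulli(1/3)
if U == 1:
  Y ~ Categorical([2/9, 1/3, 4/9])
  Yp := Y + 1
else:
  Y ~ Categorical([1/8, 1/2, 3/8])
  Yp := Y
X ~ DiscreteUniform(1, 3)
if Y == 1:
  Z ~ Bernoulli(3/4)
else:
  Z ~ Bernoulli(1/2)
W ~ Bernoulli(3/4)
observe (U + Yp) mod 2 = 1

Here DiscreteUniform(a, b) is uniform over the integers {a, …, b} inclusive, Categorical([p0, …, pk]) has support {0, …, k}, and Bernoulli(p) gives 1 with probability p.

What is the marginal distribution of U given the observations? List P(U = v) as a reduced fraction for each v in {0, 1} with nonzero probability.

Enumerate traces; 24 have nonzero weight after conditioning:
  (U=0, Y=1, X=1, Z=0, W=0) weight 1/144
  (U=0, Y=1, X=1, Z=0, W=1) weight 1/48
  (U=0, Y=1, X=1, Z=1, W=0) weight 1/48
  (U=0, Y=1, X=1, Z=1, W=1) weight 1/16
  (U=0, Y=1, X=2, Z=0, W=0) weight 1/144
  (U=0, Y=1, X=2, Z=0, W=1) weight 1/48
  (U=0, Y=1, X=2, Z=1, W=0) weight 1/48
  (U=0, Y=1, X=2, Z=1, W=1) weight 1/16
  (U=1, Y=1, X=1, Z=0, W=0) weight 1/432
  … 15 more
Group by U:
  weight(U=0) = 1/3
  weight(U=1) = 1/9
Total weight = 1/3 + 1/9 = 4/9
P(U=0 | obs) = 1/3 / 4/9 = 3/4
P(U=1 | obs) = 1/9 / 4/9 = 1/4

P(U=0) = 3/4, P(U=1) = 1/4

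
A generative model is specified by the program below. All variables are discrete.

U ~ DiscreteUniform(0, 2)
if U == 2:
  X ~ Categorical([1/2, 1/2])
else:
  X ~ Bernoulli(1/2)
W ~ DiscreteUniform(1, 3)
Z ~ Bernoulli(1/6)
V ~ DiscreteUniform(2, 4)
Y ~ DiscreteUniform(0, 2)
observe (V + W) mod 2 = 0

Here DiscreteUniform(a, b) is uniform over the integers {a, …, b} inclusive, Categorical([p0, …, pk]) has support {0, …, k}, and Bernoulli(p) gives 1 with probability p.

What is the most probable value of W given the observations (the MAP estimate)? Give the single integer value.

Enumerate traces; 144 have nonzero weight after conditioning:
  (U=0, X=0, W=1, Z=0, V=3, Y=0) weight 5/972
  (U=0, X=0, W=1, Z=0, V=3, Y=1) weight 5/972
  (U=0, X=0, W=1, Z=0, V=3, Y=2) weight 5/972
  (U=0, X=0, W=1, Z=1, V=3, Y=0) weight 1/972
  (U=0, X=0, W=1, Z=1, V=3, Y=1) weight 1/972
  (U=0, X=0, W=1, Z=1, V=3, Y=2) weight 1/972
  (U=0, X=0, W=2, Z=0, V=2, Y=0) weight 5/972
  (U=0, X=0, W=2, Z=0, V=2, Y=1) weight 5/972
  (U=0, X=0, W=3, Z=0, V=3, Y=0) weight 5/972
  … 135 more
Group by W:
  weight(W=1) = 1/9
  weight(W=2) = 2/9
  weight(W=3) = 1/9
Total weight = 1/9 + 2/9 + 1/9 = 4/9
P(W=1 | obs) = 1/9 / 4/9 = 1/4
P(W=2 | obs) = 2/9 / 4/9 = 1/2
P(W=3 | obs) = 1/9 / 4/9 = 1/4
argmax = 2

argmax_v P(W = v | obs) = 2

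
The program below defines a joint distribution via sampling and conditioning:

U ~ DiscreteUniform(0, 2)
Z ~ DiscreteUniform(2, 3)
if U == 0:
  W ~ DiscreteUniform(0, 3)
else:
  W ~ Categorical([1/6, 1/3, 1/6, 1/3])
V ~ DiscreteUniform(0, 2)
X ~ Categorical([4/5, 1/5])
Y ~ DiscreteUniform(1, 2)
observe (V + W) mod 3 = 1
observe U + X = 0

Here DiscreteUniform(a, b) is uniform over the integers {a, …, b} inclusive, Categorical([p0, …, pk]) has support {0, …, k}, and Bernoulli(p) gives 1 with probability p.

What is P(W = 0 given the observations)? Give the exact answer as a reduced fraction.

Enumerate traces; 16 have nonzero weight after conditioning:
  (U=0, Z=2, W=0, V=1, X=0, Y=1) weight 1/180
  (U=0, Z=2, W=0, V=1, X=0, Y=2) weight 1/180
  (U=0, Z=2, W=1, V=0, X=0, Y=1) weight 1/180
  (U=0, Z=2, W=1, V=0, X=0, Y=2) weight 1/180
  (U=0, Z=2, W=2, V=2, X=0, Y=1) weight 1/180
  (U=0, Z=2, W=2, V=2, X=0, Y=2) weight 1/180
  (U=0, Z=2, W=3, V=1, X=0, Y=1) weight 1/180
  (U=0, Z=2, W=3, V=1, X=0, Y=2) weight 1/180
  … 8 more
Group by W:
  weight(W=0) = 1/45
  weight(W=1) = 1/45
  weight(W=2) = 1/45
  weight(W=3) = 1/45
Total weight = 1/45 + 1/45 + 1/45 + 1/45 = 4/45
P(W=0 | obs) = 1/45 / 4/45 = 1/4
P(W=1 | obs) = 1/45 / 4/45 = 1/4
P(W=2 | obs) = 1/45 / 4/45 = 1/4
P(W=3 | obs) = 1/45 / 4/45 = 1/4

P(W = 0 | obs) = 1/4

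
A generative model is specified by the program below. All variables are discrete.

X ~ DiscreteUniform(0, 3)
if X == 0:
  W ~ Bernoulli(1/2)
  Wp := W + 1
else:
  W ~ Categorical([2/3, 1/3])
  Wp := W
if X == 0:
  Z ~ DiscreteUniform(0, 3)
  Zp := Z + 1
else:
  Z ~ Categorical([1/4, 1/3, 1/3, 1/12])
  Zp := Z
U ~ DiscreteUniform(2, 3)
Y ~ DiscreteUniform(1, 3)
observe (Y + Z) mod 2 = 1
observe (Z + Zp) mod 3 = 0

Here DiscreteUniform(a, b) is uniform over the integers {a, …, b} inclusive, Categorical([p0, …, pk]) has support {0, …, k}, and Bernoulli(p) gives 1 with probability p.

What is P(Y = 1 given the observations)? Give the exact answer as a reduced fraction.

Enumerate traces; 40 have nonzero weight after conditioning:
  (X=0, W=0, Z=1, U=2, Y=2) weight 1/192
  (X=0, W=0, Z=1, U=3, Y=2) weight 1/192
  (X=0, W=1, Z=1, U=2, Y=2) weight 1/192
  (X=0, W=1, Z=1, U=3, Y=2) weight 1/192
  (X=1, W=0, Z=0, U=2, Y=1) weight 1/144
  (X=1, W=0, Z=0, U=2, Y=3) weight 1/144
  (X=1, W=0, Z=0, U=3, Y=1) weight 1/144
  (X=1, W=0, Z=0, U=3, Y=3) weight 1/144
  … 32 more
Group by Y:
  weight(Y=1) = 1/16
  weight(Y=2) = 1/24
  weight(Y=3) = 1/16
Total weight = 1/16 + 1/24 + 1/16 = 1/6
P(Y=1 | obs) = 1/16 / 1/6 = 3/8
P(Y=2 | obs) = 1/24 / 1/6 = 1/4
P(Y=3 | obs) = 1/16 / 1/6 = 3/8

P(Y = 1 | obs) = 3/8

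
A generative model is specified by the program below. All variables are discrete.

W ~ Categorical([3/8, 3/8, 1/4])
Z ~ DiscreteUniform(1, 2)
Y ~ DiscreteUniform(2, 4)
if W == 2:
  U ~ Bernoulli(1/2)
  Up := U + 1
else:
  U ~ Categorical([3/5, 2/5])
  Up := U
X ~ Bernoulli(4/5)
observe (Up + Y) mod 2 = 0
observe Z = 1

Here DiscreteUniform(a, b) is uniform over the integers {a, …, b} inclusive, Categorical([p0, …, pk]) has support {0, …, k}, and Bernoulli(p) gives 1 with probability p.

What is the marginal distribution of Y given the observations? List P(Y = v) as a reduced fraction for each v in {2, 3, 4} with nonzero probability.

P(Y=2) = 23/63, P(Y=3) = 17/63, P(Y=4) = 23/63

Enumerate traces; 18 have nonzero weight after conditioning:
  (W=0, Z=1, Y=2, U=0, X=0) weight 3/400
  (W=0, Z=1, Y=2, U=0, X=1) weight 3/100
  (W=0, Z=1, Y=3, U=1, X=0) weight 1/200
  (W=0, Z=1, Y=3, U=1, X=1) weight 1/50
  (W=0, Z=1, Y=4, U=0, X=0) weight 3/400
  (W=0, Z=1, Y=4, U=0, X=1) weight 3/100
  (W=1, Z=1, Y=2, U=0, X=0) weight 3/400
  (W=1, Z=1, Y=2, U=0, X=1) weight 3/100
  … 10 more
Group by Y:
  weight(Y=2) = 23/240
  weight(Y=3) = 17/240
  weight(Y=4) = 23/240
Total weight = 23/240 + 17/240 + 23/240 = 21/80
P(Y=2 | obs) = 23/240 / 21/80 = 23/63
P(Y=3 | obs) = 17/240 / 21/80 = 17/63
P(Y=4 | obs) = 23/240 / 21/80 = 23/63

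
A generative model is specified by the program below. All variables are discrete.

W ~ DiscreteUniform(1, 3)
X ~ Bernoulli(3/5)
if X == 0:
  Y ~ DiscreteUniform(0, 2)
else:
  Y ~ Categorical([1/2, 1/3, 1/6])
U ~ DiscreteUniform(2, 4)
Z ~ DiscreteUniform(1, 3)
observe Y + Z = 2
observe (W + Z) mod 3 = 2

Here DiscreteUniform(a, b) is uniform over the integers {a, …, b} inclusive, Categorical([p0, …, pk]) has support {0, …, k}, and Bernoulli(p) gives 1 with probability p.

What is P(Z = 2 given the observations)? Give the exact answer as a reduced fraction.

P(Z = 2 | obs) = 13/23

Enumerate traces; 12 have nonzero weight after conditioning:
  (W=1, X=0, Y=1, U=2, Z=1) weight 2/405
  (W=1, X=0, Y=1, U=3, Z=1) weight 2/405
  (W=1, X=0, Y=1, U=4, Z=1) weight 2/405
  (W=1, X=1, Y=1, U=2, Z=1) weight 1/135
  (W=1, X=1, Y=1, U=3, Z=1) weight 1/135
  (W=1, X=1, Y=1, U=4, Z=1) weight 1/135
  (W=3, X=0, Y=0, U=2, Z=2) weight 2/405
  (W=3, X=0, Y=0, U=3, Z=2) weight 2/405
  … 4 more
Group by Z:
  weight(Z=1) = 1/27
  weight(Z=2) = 13/270
Total weight = 1/27 + 13/270 = 23/270
P(Z=1 | obs) = 1/27 / 23/270 = 10/23
P(Z=2 | obs) = 13/270 / 23/270 = 13/23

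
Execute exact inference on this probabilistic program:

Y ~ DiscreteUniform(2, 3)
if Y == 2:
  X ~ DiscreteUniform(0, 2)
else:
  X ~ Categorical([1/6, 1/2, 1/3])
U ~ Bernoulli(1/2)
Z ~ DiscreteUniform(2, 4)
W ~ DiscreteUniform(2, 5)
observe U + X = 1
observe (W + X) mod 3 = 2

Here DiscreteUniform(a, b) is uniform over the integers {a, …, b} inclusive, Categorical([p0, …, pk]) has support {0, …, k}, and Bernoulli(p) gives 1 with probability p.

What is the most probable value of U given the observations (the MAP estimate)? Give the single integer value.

argmax_v P(U = v | obs) = 1

Enumerate traces; 18 have nonzero weight after conditioning:
  (Y=2, X=0, U=1, Z=2, W=2) weight 1/144
  (Y=2, X=0, U=1, Z=2, W=5) weight 1/144
  (Y=2, X=0, U=1, Z=3, W=2) weight 1/144
  (Y=2, X=0, U=1, Z=3, W=5) weight 1/144
  (Y=2, X=0, U=1, Z=4, W=2) weight 1/144
  (Y=2, X=0, U=1, Z=4, W=5) weight 1/144
  (Y=2, X=1, U=0, Z=2, W=4) weight 1/144
  (Y=2, X=1, U=0, Z=3, W=4) weight 1/144
  … 10 more
Group by U:
  weight(U=0) = 5/96
  weight(U=1) = 1/16
Total weight = 5/96 + 1/16 = 11/96
P(U=0 | obs) = 5/96 / 11/96 = 5/11
P(U=1 | obs) = 1/16 / 11/96 = 6/11
argmax = 1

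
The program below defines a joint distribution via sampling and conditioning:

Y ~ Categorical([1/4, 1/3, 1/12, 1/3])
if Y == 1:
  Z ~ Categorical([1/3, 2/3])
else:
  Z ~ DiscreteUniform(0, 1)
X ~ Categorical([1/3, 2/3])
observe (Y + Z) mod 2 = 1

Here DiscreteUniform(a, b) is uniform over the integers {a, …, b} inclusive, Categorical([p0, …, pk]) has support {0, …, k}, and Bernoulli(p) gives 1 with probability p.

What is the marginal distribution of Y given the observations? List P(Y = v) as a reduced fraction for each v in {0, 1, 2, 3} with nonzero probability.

Enumerate traces; 8 have nonzero weight after conditioning:
  (Y=0, Z=1, X=0) weight 1/24
  (Y=0, Z=1, X=1) weight 1/12
  (Y=1, Z=0, X=0) weight 1/27
  (Y=1, Z=0, X=1) weight 2/27
  (Y=2, Z=1, X=0) weight 1/72
  (Y=2, Z=1, X=1) weight 1/36
  (Y=3, Z=0, X=0) weight 1/18
  (Y=3, Z=0, X=1) weight 1/9
Group by Y:
  weight(Y=0) = 1/8
  weight(Y=1) = 1/9
  weight(Y=2) = 1/24
  weight(Y=3) = 1/6
Total weight = 1/8 + 1/9 + 1/24 + 1/6 = 4/9
P(Y=0 | obs) = 1/8 / 4/9 = 9/32
P(Y=1 | obs) = 1/9 / 4/9 = 1/4
P(Y=2 | obs) = 1/24 / 4/9 = 3/32
P(Y=3 | obs) = 1/6 / 4/9 = 3/8

P(Y=0) = 9/32, P(Y=1) = 1/4, P(Y=2) = 3/32, P(Y=3) = 3/8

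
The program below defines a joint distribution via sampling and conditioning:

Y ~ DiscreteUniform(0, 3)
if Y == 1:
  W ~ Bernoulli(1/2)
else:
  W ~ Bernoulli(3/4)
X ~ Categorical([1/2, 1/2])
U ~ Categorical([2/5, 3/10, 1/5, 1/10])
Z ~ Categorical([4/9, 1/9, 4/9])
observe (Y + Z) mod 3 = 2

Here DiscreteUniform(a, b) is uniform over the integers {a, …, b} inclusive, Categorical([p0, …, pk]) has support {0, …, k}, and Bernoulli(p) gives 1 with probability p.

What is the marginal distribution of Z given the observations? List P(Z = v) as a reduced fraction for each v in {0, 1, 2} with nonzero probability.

Enumerate traces; 64 have nonzero weight after conditioning:
  (Y=0, W=0, X=0, U=0, Z=2) weight 1/180
  (Y=0, W=0, X=0, U=1, Z=2) weight 1/240
  (Y=0, W=0, X=0, U=2, Z=2) weight 1/360
  (Y=0, W=0, X=0, U=3, Z=2) weight 1/720
  (Y=0, W=0, X=1, U=0, Z=2) weight 1/180
  (Y=0, W=0, X=1, U=1, Z=2) weight 1/240
  (Y=0, W=0, X=1, U=2, Z=2) weight 1/360
  (Y=0, W=0, X=1, U=3, Z=2) weight 1/720
  (Y=1, W=0, X=0, U=0, Z=1) weight 1/360
  (Y=2, W=0, X=0, U=0, Z=0) weight 1/180
  … 54 more
Group by Z:
  weight(Z=0) = 1/9
  weight(Z=1) = 1/36
  weight(Z=2) = 2/9
Total weight = 1/9 + 1/36 + 2/9 = 13/36
P(Z=0 | obs) = 1/9 / 13/36 = 4/13
P(Z=1 | obs) = 1/36 / 13/36 = 1/13
P(Z=2 | obs) = 2/9 / 13/36 = 8/13

P(Z=0) = 4/13, P(Z=1) = 1/13, P(Z=2) = 8/13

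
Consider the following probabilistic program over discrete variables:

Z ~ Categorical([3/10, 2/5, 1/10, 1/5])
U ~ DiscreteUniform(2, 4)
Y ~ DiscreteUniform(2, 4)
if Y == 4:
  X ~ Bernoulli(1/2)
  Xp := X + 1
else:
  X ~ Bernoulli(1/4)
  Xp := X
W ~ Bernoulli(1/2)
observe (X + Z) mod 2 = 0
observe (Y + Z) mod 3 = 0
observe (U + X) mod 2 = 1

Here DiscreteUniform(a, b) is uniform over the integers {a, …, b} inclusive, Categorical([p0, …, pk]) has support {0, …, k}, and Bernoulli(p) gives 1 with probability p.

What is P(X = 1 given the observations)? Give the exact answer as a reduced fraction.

Enumerate traces; 12 have nonzero weight after conditioning:
  (Z=0, U=3, Y=3, X=0, W=0) weight 1/80
  (Z=0, U=3, Y=3, X=0, W=1) weight 1/80
  (Z=1, U=2, Y=2, X=1, W=0) weight 1/180
  (Z=1, U=2, Y=2, X=1, W=1) weight 1/180
  (Z=1, U=4, Y=2, X=1, W=0) weight 1/180
  (Z=1, U=4, Y=2, X=1, W=1) weight 1/180
  (Z=2, U=3, Y=4, X=0, W=0) weight 1/360
  (Z=2, U=3, Y=4, X=0, W=1) weight 1/360
  … 4 more
Group by X:
  weight(X=0) = 11/360
  weight(X=1) = 1/30
Total weight = 11/360 + 1/30 = 23/360
P(X=0 | obs) = 11/360 / 23/360 = 11/23
P(X=1 | obs) = 1/30 / 23/360 = 12/23

P(X = 1 | obs) = 12/23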